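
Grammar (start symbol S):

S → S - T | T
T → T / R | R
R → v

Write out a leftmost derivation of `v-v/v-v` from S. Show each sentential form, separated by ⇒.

S⇒S-T⇒S-T-T⇒T-T-T⇒R-T-T⇒v-T-T⇒v-T/R-T⇒v-R/R-T⇒v-v/R-T⇒v-v/v-T⇒v-v/v-R⇒v-v/v-v

S ⇒ S-T   [S → S - T]
S-T ⇒ S-T-T   [S → S - T]
S-T-T ⇒ T-T-T   [S → T]
T-T-T ⇒ R-T-T   [T → R]
R-T-T ⇒ v-T-T   [R → v]
v-T-T ⇒ v-T/R-T   [T → T / R]
v-T/R-T ⇒ v-R/R-T   [T → R]
v-R/R-T ⇒ v-v/R-T   [R → v]
v-v/R-T ⇒ v-v/v-T   [R → v]
v-v/v-T ⇒ v-v/v-R   [T → R]
v-v/v-R ⇒ v-v/v-v   [R → v]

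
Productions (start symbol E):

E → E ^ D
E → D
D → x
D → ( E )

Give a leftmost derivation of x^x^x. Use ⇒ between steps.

E ⇒ E^D ⇒ E^D^D ⇒ D^D^D ⇒ x^D^D ⇒ x^x^D ⇒ x^x^x

E ⇒ E^D   [E → E ^ D]
E^D ⇒ E^D^D   [E → E ^ D]
E^D^D ⇒ D^D^D   [E → D]
D^D^D ⇒ x^D^D   [D → x]
x^D^D ⇒ x^x^D   [D → x]
x^x^D ⇒ x^x^x   [D → x]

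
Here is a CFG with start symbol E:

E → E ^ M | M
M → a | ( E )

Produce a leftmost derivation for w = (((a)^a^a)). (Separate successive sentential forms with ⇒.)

E ⇒ M ⇒ (E) ⇒ (M) ⇒ ((E)) ⇒ ((E^M)) ⇒ ((E^M^M)) ⇒ ((M^M^M)) ⇒ (((E)^M^M)) ⇒ (((M)^M^M)) ⇒ (((a)^M^M)) ⇒ (((a)^a^M)) ⇒ (((a)^a^a))

E ⇒ M   [E → M]
M ⇒ (E)   [M → ( E )]
(E) ⇒ (M)   [E → M]
(M) ⇒ ((E))   [M → ( E )]
((E)) ⇒ ((E^M))   [E → E ^ M]
((E^M)) ⇒ ((E^M^M))   [E → E ^ M]
((E^M^M)) ⇒ ((M^M^M))   [E → M]
((M^M^M)) ⇒ (((E)^M^M))   [M → ( E )]
(((E)^M^M)) ⇒ (((M)^M^M))   [E → M]
(((M)^M^M)) ⇒ (((a)^M^M))   [M → a]
(((a)^M^M)) ⇒ (((a)^a^M))   [M → a]
(((a)^a^M)) ⇒ (((a)^a^a))   [M → a]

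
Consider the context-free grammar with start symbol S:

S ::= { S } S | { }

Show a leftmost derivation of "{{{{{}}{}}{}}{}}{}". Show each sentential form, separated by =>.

S => {S}S   [S ::= { S } S]
{S}S => {{S}S}S   [S ::= { S } S]
{{S}S}S => {{{S}S}S}S   [S ::= { S } S]
{{{S}S}S}S => {{{{S}S}S}S}S   [S ::= { S } S]
{{{{S}S}S}S}S => {{{{{}}S}S}S}S   [S ::= { }]
{{{{{}}S}S}S}S => {{{{{}}{}}S}S}S   [S ::= { }]
{{{{{}}{}}S}S}S => {{{{{}}{}}{}}S}S   [S ::= { }]
{{{{{}}{}}{}}S}S => {{{{{}}{}}{}}{}}S   [S ::= { }]
{{{{{}}{}}{}}{}}S => {{{{{}}{}}{}}{}}{}   [S ::= { }]

S=>{S}S=>{{S}S}S=>{{{S}S}S}S=>{{{{S}S}S}S}S=>{{{{{}}S}S}S}S=>{{{{{}}{}}S}S}S=>{{{{{}}{}}{}}S}S=>{{{{{}}{}}{}}{}}S=>{{{{{}}{}}{}}{}}{}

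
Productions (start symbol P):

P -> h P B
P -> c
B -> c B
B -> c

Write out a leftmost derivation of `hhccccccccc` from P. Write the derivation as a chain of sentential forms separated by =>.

P => hPB   [P -> h P B]
hPB => hhPBB   [P -> h P B]
hhPBB => hhcBB   [P -> c]
hhcBB => hhccBB   [B -> c B]
hhccBB => hhcccBB   [B -> c B]
hhcccBB => hhccccBB   [B -> c B]
hhccccBB => hhcccccBB   [B -> c B]
hhcccccBB => hhccccccBB   [B -> c B]
hhccccccBB => hhcccccccBB   [B -> c B]
hhcccccccBB => hhccccccccB   [B -> c]
hhccccccccB => hhccccccccc   [B -> c]

P=>hPB=>hhPBB=>hhcBB=>hhccBB=>hhcccBB=>hhccccBB=>hhcccccBB=>hhccccccBB=>hhcccccccBB=>hhccccccccB=>hhccccccccc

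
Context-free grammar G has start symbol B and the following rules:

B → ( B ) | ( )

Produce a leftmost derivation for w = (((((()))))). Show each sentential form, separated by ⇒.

B⇒(B)⇒((B))⇒(((B)))⇒((((B))))⇒(((((B)))))⇒(((((())))))

B ⇒ (B)   [B → ( B )]
(B) ⇒ ((B))   [B → ( B )]
((B)) ⇒ (((B)))   [B → ( B )]
(((B))) ⇒ ((((B))))   [B → ( B )]
((((B)))) ⇒ (((((B)))))   [B → ( B )]
(((((B))))) ⇒ (((((())))))   [B → ( )]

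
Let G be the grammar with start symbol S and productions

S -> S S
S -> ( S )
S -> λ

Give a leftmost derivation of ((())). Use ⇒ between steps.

S ⇒ SS   [S -> S S]
SS ⇒ (S)S   [S -> ( S )]
(S)S ⇒ (SS)S   [S -> S S]
(SS)S ⇒ ((S)S)S   [S -> ( S )]
((S)S)S ⇒ ((SS)S)S   [S -> S S]
((SS)S)S ⇒ (((S)S)S)S   [S -> ( S )]
(((S)S)S)S ⇒ ((()S)S)S   [S -> λ]
((()S)S)S ⇒ ((())S)S   [S -> λ]
((())S)S ⇒ ((()))S   [S -> λ]
((()))S ⇒ ((()))   [S -> λ]

S ⇒ SS ⇒ (S)S ⇒ (SS)S ⇒ ((S)S)S ⇒ ((SS)S)S ⇒ (((S)S)S)S ⇒ ((()S)S)S ⇒ ((())S)S ⇒ ((()))S ⇒ ((()))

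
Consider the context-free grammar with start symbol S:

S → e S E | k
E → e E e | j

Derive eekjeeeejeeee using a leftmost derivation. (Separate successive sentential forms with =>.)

S => eSE => eeSEE => eekEE => eekjE => eekjeEe => eekjeeEee => eekjeeeEeee => eekjeeeeEeeee => eekjeeeejeeee

S => eSE   [S → e S E]
eSE => eeSEE   [S → e S E]
eeSEE => eekEE   [S → k]
eekEE => eekjE   [E → j]
eekjE => eekjeEe   [E → e E e]
eekjeEe => eekjeeEee   [E → e E e]
eekjeeEee => eekjeeeEeee   [E → e E e]
eekjeeeEeee => eekjeeeeEeeee   [E → e E e]
eekjeeeeEeeee => eekjeeeejeeee   [E → j]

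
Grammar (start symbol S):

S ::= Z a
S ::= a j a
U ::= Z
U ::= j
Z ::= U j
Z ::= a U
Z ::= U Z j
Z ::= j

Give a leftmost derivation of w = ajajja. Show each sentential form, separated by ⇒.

S ⇒ Za   [S ::= Z a]
Za ⇒ aUa   [Z ::= a U]
aUa ⇒ aZa   [U ::= Z]
aZa ⇒ aUZja   [Z ::= U Z j]
aUZja ⇒ aZZja   [U ::= Z]
aZZja ⇒ ajZja   [Z ::= j]
ajZja ⇒ ajaUja   [Z ::= a U]
ajaUja ⇒ ajajja   [U ::= j]

S⇒Za⇒aUa⇒aZa⇒aUZja⇒aZZja⇒ajZja⇒ajaUja⇒ajajja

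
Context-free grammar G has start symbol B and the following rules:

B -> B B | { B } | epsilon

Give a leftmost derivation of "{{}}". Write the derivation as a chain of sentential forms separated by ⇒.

B⇒{B}⇒{{B}}⇒{{}}

B ⇒ {B}   [B -> { B }]
{B} ⇒ {{B}}   [B -> { B }]
{{B}} ⇒ {{}}   [B -> epsilon]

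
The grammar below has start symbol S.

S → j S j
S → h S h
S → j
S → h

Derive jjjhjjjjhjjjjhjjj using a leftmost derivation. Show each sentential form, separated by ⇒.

S⇒jSj⇒jjSjj⇒jjjSjjj⇒jjjhShjjj⇒jjjhjSjhjjj⇒jjjhjjSjjhjjj⇒jjjhjjjSjjjhjjj⇒jjjhjjjjSjjjjhjjj⇒jjjhjjjjhjjjjhjjj

S ⇒ jSj   [S → j S j]
jSj ⇒ jjSjj   [S → j S j]
jjSjj ⇒ jjjSjjj   [S → j S j]
jjjSjjj ⇒ jjjhShjjj   [S → h S h]
jjjhShjjj ⇒ jjjhjSjhjjj   [S → j S j]
jjjhjSjhjjj ⇒ jjjhjjSjjhjjj   [S → j S j]
jjjhjjSjjhjjj ⇒ jjjhjjjSjjjhjjj   [S → j S j]
jjjhjjjSjjjhjjj ⇒ jjjhjjjjSjjjjhjjj   [S → j S j]
jjjhjjjjSjjjjhjjj ⇒ jjjhjjjjhjjjjhjjj   [S → h]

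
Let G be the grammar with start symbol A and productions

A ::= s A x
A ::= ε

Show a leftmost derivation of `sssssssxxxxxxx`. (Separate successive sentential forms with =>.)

A => sAx => ssAxx => sssAxxx => ssssAxxxx => sssssAxxxxx => ssssssAxxxxxx => sssssssAxxxxxxx => sssssssxxxxxxx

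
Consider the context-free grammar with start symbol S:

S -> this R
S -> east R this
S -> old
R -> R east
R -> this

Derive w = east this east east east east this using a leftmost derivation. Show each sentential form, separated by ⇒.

S ⇒ east R this ⇒ east R east this ⇒ east R east east this ⇒ east R east east east this ⇒ east R east east east east this ⇒ east this east east east east this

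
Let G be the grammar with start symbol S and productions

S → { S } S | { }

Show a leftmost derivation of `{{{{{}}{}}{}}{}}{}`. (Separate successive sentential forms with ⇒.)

S⇒{S}S⇒{{S}S}S⇒{{{S}S}S}S⇒{{{{S}S}S}S}S⇒{{{{{}}S}S}S}S⇒{{{{{}}{}}S}S}S⇒{{{{{}}{}}{}}S}S⇒{{{{{}}{}}{}}{}}S⇒{{{{{}}{}}{}}{}}{}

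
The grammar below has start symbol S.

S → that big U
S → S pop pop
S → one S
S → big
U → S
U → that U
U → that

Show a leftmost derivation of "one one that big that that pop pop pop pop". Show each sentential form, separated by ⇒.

S ⇒ S pop pop ⇒ S pop pop pop pop ⇒ one S pop pop pop pop ⇒ one one S pop pop pop pop ⇒ one one that big U pop pop pop pop ⇒ one one that big that U pop pop pop pop ⇒ one one that big that that pop pop pop pop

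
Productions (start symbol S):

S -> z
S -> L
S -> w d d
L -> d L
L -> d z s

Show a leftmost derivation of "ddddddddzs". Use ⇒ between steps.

S⇒L⇒dL⇒ddL⇒dddL⇒ddddL⇒dddddL⇒ddddddL⇒dddddddL⇒ddddddddzs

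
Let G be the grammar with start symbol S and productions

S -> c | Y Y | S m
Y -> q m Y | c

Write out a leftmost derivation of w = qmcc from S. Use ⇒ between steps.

S ⇒ YY ⇒ qmYY ⇒ qmcY ⇒ qmcc

S ⇒ YY   [S -> Y Y]
YY ⇒ qmYY   [Y -> q m Y]
qmYY ⇒ qmcY   [Y -> c]
qmcY ⇒ qmcc   [Y -> c]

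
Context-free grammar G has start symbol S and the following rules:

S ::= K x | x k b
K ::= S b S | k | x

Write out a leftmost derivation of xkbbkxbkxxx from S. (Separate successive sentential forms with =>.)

S => Kx => SbSx => xkbbSx => xkbbKxx => xkbbSbSxx => xkbbKxbSxx => xkbbkxbSxx => xkbbkxbKxxx => xkbbkxbkxxx

S => Kx   [S ::= K x]
Kx => SbSx   [K ::= S b S]
SbSx => xkbbSx   [S ::= x k b]
xkbbSx => xkbbKxx   [S ::= K x]
xkbbKxx => xkbbSbSxx   [K ::= S b S]
xkbbSbSxx => xkbbKxbSxx   [S ::= K x]
xkbbKxbSxx => xkbbkxbSxx   [K ::= k]
xkbbkxbSxx => xkbbkxbKxxx   [S ::= K x]
xkbbkxbKxxx => xkbbkxbkxxx   [K ::= k]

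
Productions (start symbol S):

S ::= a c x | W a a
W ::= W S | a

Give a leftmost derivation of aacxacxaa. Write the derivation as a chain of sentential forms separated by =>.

S => Waa => WSaa => WSSaa => aSSaa => aacxSaa => aacxacxaa

S => Waa   [S ::= W a a]
Waa => WSaa   [W ::= W S]
WSaa => WSSaa   [W ::= W S]
WSSaa => aSSaa   [W ::= a]
aSSaa => aacxSaa   [S ::= a c x]
aacxSaa => aacxacxaa   [S ::= a c x]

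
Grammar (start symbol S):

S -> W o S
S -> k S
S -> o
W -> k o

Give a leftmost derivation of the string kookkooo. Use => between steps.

S => WoS => kooS => kookS => kookWoS => kookkooS => kookkooo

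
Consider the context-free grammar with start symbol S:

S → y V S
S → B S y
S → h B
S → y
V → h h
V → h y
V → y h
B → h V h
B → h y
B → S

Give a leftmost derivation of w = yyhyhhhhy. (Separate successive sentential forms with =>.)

S => yVS   [S → y V S]
yVS => yyhS   [V → y h]
yyhS => yyhyVS   [S → y V S]
yyhyVS => yyhyhhS   [V → h h]
yyhyhhS => yyhyhhhB   [S → h B]
yyhyhhhB => yyhyhhhhy   [B → h y]

S => yVS => yyhS => yyhyVS => yyhyhhS => yyhyhhhB => yyhyhhhhy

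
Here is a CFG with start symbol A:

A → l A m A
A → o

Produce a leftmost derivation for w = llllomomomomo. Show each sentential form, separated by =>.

A => lAmA   [A → l A m A]
lAmA => llAmAmA   [A → l A m A]
llAmAmA => lllAmAmAmA   [A → l A m A]
lllAmAmAmA => llllAmAmAmAmA   [A → l A m A]
llllAmAmAmAmA => llllomAmAmAmA   [A → o]
llllomAmAmAmA => llllomomAmAmA   [A → o]
llllomomAmAmA => llllomomomAmA   [A → o]
llllomomomAmA => llllomomomomA   [A → o]
llllomomomomA => llllomomomomo   [A → o]

A => lAmA => llAmAmA => lllAmAmAmA => llllAmAmAmAmA => llllomAmAmAmA => llllomomAmAmA => llllomomomAmA => llllomomomomA => llllomomomomo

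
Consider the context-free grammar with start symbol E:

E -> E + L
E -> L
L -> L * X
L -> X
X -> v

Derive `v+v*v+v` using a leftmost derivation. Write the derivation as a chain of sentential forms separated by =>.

E => E+L => E+L+L => L+L+L => X+L+L => v+L+L => v+L*X+L => v+X*X+L => v+v*X+L => v+v*v+L => v+v*v+X => v+v*v+v

E => E+L   [E -> E + L]
E+L => E+L+L   [E -> E + L]
E+L+L => L+L+L   [E -> L]
L+L+L => X+L+L   [L -> X]
X+L+L => v+L+L   [X -> v]
v+L+L => v+L*X+L   [L -> L * X]
v+L*X+L => v+X*X+L   [L -> X]
v+X*X+L => v+v*X+L   [X -> v]
v+v*X+L => v+v*v+L   [X -> v]
v+v*v+L => v+v*v+X   [L -> X]
v+v*v+X => v+v*v+v   [X -> v]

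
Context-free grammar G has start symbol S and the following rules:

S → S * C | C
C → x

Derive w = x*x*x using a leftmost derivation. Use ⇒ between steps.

S ⇒ S*C   [S → S * C]
S*C ⇒ S*C*C   [S → S * C]
S*C*C ⇒ C*C*C   [S → C]
C*C*C ⇒ x*C*C   [C → x]
x*C*C ⇒ x*x*C   [C → x]
x*x*C ⇒ x*x*x   [C → x]

S ⇒ S*C ⇒ S*C*C ⇒ C*C*C ⇒ x*C*C ⇒ x*x*C ⇒ x*x*x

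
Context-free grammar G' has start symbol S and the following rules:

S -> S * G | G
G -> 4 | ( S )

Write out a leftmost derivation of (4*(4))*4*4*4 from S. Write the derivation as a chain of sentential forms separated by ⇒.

S ⇒ S*G ⇒ S*G*G ⇒ S*G*G*G ⇒ G*G*G*G ⇒ (S)*G*G*G ⇒ (S*G)*G*G*G ⇒ (G*G)*G*G*G ⇒ (4*G)*G*G*G ⇒ (4*(S))*G*G*G ⇒ (4*(G))*G*G*G ⇒ (4*(4))*G*G*G ⇒ (4*(4))*4*G*G ⇒ (4*(4))*4*4*G ⇒ (4*(4))*4*4*4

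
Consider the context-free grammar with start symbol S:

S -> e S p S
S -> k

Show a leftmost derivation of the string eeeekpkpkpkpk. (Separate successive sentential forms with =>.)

S => eSpS => eeSpSpS => eeeSpSpSpS => eeeeSpSpSpSpS => eeeekpSpSpSpS => eeeekpkpSpSpS => eeeekpkpkpSpS => eeeekpkpkpkpS => eeeekpkpkpkpk

S => eSpS   [S -> e S p S]
eSpS => eeSpSpS   [S -> e S p S]
eeSpSpS => eeeSpSpSpS   [S -> e S p S]
eeeSpSpSpS => eeeeSpSpSpSpS   [S -> e S p S]
eeeeSpSpSpSpS => eeeekpSpSpSpS   [S -> k]
eeeekpSpSpSpS => eeeekpkpSpSpS   [S -> k]
eeeekpkpSpSpS => eeeekpkpkpSpS   [S -> k]
eeeekpkpkpSpS => eeeekpkpkpkpS   [S -> k]
eeeekpkpkpkpS => eeeekpkpkpkpk   [S -> k]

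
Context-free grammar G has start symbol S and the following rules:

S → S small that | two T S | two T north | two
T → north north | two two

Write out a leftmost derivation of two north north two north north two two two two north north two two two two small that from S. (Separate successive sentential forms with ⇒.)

S ⇒ two T S   [S → two T S]
two T S ⇒ two north north S   [T → north north]
two north north S ⇒ two north north two T S   [S → two T S]
two north north two T S ⇒ two north north two north north S   [T → north north]
two north north two north north S ⇒ two north north two north north two T S   [S → two T S]
two north north two north north two T S ⇒ two north north two north north two two two S   [T → two two]
two north north two north north two two two S ⇒ two north north two north north two two two two T S   [S → two T S]
two north north two north north two two two two T S ⇒ two north north two north north two two two two north north S   [T → north north]
two north north two north north two two two two north north S ⇒ two north north two north north two two two two north north S small that   [S → S small that]
two north north two north north two two two two north north S small that ⇒ two north north two north north two two two two north north two T S small that   [S → two T S]
two north north two north north two two two two north north two T S small that ⇒ two north north two north north two two two two north north two two two S small that   [T → two two]
two north north two north north two two two two north north two two two S small that ⇒ two north north two north north two two two two north north two two two two small that   [S → two]

S ⇒ two T S ⇒ two north north S ⇒ two north north two T S ⇒ two north north two north north S ⇒ two north north two north north two T S ⇒ two north north two north north two two two S ⇒ two north north two north north two two two two T S ⇒ two north north two north north two two two two north north S ⇒ two north north two north north two two two two north north S small that ⇒ two north north two north north two two two two north north two T S small that ⇒ two north north two north north two two two two north north two two two S small that ⇒ two north north two north north two two two two north north two two two two small that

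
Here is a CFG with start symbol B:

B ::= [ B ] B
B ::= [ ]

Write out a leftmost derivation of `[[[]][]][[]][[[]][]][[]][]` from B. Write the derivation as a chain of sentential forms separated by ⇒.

B⇒[B]B⇒[[B]B]B⇒[[[]]B]B⇒[[[]][]]B⇒[[[]][]][B]B⇒[[[]][]][[]]B⇒[[[]][]][[]][B]B⇒[[[]][]][[]][[B]B]B⇒[[[]][]][[]][[[]]B]B⇒[[[]][]][[]][[[]][]]B⇒[[[]][]][[]][[[]][]][B]B⇒[[[]][]][[]][[[]][]][[]]B⇒[[[]][]][[]][[[]][]][[]][]

B ⇒ [B]B   [B ::= [ B ] B]
[B]B ⇒ [[B]B]B   [B ::= [ B ] B]
[[B]B]B ⇒ [[[]]B]B   [B ::= [ ]]
[[[]]B]B ⇒ [[[]][]]B   [B ::= [ ]]
[[[]][]]B ⇒ [[[]][]][B]B   [B ::= [ B ] B]
[[[]][]][B]B ⇒ [[[]][]][[]]B   [B ::= [ ]]
[[[]][]][[]]B ⇒ [[[]][]][[]][B]B   [B ::= [ B ] B]
[[[]][]][[]][B]B ⇒ [[[]][]][[]][[B]B]B   [B ::= [ B ] B]
[[[]][]][[]][[B]B]B ⇒ [[[]][]][[]][[[]]B]B   [B ::= [ ]]
[[[]][]][[]][[[]]B]B ⇒ [[[]][]][[]][[[]][]]B   [B ::= [ ]]
[[[]][]][[]][[[]][]]B ⇒ [[[]][]][[]][[[]][]][B]B   [B ::= [ B ] B]
[[[]][]][[]][[[]][]][B]B ⇒ [[[]][]][[]][[[]][]][[]]B   [B ::= [ ]]
[[[]][]][[]][[[]][]][[]]B ⇒ [[[]][]][[]][[[]][]][[]][]   [B ::= [ ]]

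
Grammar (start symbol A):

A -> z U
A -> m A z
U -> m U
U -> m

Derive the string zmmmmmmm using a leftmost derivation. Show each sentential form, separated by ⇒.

A⇒zU⇒zmU⇒zmmU⇒zmmmU⇒zmmmmU⇒zmmmmmU⇒zmmmmmmU⇒zmmmmmmm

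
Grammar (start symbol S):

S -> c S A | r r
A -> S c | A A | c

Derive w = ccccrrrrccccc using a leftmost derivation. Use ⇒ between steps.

S ⇒ cSA ⇒ ccSAA ⇒ cccSAAA ⇒ ccccSAAAA ⇒ ccccrrAAAA ⇒ ccccrrScAAA ⇒ ccccrrrrcAAA ⇒ ccccrrrrcAAAA ⇒ ccccrrrrccAAA ⇒ ccccrrrrcccAA ⇒ ccccrrrrccccA ⇒ ccccrrrrccccc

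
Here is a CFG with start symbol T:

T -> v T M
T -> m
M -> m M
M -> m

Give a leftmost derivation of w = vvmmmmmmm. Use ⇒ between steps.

T ⇒ vTM ⇒ vvTMM ⇒ vvmMM ⇒ vvmmMM ⇒ vvmmmMM ⇒ vvmmmmM ⇒ vvmmmmmM ⇒ vvmmmmmmM ⇒ vvmmmmmmm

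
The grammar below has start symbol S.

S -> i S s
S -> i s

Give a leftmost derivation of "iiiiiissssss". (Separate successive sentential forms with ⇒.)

S ⇒ iSs   [S -> i S s]
iSs ⇒ iiSss   [S -> i S s]
iiSss ⇒ iiiSsss   [S -> i S s]
iiiSsss ⇒ iiiiSssss   [S -> i S s]
iiiiSssss ⇒ iiiiiSsssss   [S -> i S s]
iiiiiSsssss ⇒ iiiiiissssss   [S -> i s]

S ⇒ iSs ⇒ iiSss ⇒ iiiSsss ⇒ iiiiSssss ⇒ iiiiiSsssss ⇒ iiiiiissssss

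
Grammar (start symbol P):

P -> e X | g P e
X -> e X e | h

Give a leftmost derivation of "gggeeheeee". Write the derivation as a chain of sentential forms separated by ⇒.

P ⇒ gPe ⇒ ggPee ⇒ gggPeee ⇒ gggeXeee ⇒ gggeeXeeee ⇒ gggeeheeee

P ⇒ gPe   [P -> g P e]
gPe ⇒ ggPee   [P -> g P e]
ggPee ⇒ gggPeee   [P -> g P e]
gggPeee ⇒ gggeXeee   [P -> e X]
gggeXeee ⇒ gggeeXeeee   [X -> e X e]
gggeeXeeee ⇒ gggeeheeee   [X -> h]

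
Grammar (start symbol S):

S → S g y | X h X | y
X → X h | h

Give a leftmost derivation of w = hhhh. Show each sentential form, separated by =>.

S=>XhX=>XhhX=>hhhX=>hhhh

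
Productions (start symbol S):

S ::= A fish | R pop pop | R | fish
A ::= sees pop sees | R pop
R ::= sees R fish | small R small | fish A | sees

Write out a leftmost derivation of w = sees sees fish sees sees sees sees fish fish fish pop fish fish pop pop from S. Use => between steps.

S => R pop pop => sees R fish pop pop => sees sees R fish fish pop pop => sees sees fish A fish fish pop pop => sees sees fish R pop fish fish pop pop => sees sees fish sees R fish pop fish fish pop pop => sees sees fish sees sees R fish fish pop fish fish pop pop => sees sees fish sees sees sees R fish fish fish pop fish fish pop pop => sees sees fish sees sees sees sees fish fish fish pop fish fish pop pop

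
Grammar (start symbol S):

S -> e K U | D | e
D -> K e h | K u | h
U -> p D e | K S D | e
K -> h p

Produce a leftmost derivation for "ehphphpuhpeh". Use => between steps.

S => eKU   [S -> e K U]
eKU => ehpU   [K -> h p]
ehpU => ehpKSD   [U -> K S D]
ehpKSD => ehphpSD   [K -> h p]
ehphpSD => ehphpDD   [S -> D]
ehphpDD => ehphpKuD   [D -> K u]
ehphpKuD => ehphphpuD   [K -> h p]
ehphphpuD => ehphphpuKeh   [D -> K e h]
ehphphpuKeh => ehphphpuhpeh   [K -> h p]

S => eKU => ehpU => ehpKSD => ehphpSD => ehphpDD => ehphpKuD => ehphphpuD => ehphphpuKeh => ehphphpuhpeh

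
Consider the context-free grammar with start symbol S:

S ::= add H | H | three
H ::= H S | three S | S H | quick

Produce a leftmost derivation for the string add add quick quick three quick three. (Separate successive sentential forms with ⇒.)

S ⇒ add H ⇒ add H S ⇒ add S H S ⇒ add add H H S ⇒ add add H S H S ⇒ add add S H S H S ⇒ add add H H S H S ⇒ add add quick H S H S ⇒ add add quick quick S H S ⇒ add add quick quick three H S ⇒ add add quick quick three quick S ⇒ add add quick quick three quick three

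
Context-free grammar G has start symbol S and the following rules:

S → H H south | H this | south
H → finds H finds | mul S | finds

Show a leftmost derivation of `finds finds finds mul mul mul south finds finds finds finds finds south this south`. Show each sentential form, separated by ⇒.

S ⇒ H H south   [S → H H south]
H H south ⇒ finds H finds H south   [H → finds H finds]
finds H finds H south ⇒ finds finds finds H south   [H → finds]
finds finds finds H south ⇒ finds finds finds mul S south   [H → mul S]
finds finds finds mul S south ⇒ finds finds finds mul H this south   [S → H this]
finds finds finds mul H this south ⇒ finds finds finds mul mul S this south   [H → mul S]
finds finds finds mul mul S this south ⇒ finds finds finds mul mul H H south this south   [S → H H south]
finds finds finds mul mul H H south this south ⇒ finds finds finds mul mul mul S H south this south   [H → mul S]
finds finds finds mul mul mul S H south this south ⇒ finds finds finds mul mul mul south H south this south   [S → south]
finds finds finds mul mul mul south H south this south ⇒ finds finds finds mul mul mul south finds H finds south this south   [H → finds H finds]
finds finds finds mul mul mul south finds H finds south this south ⇒ finds finds finds mul mul mul south finds finds H finds finds south this south   [H → finds H finds]
finds finds finds mul mul mul south finds finds H finds finds south this south ⇒ finds finds finds mul mul mul south finds finds finds finds finds south this south   [H → finds]

S ⇒ H H south ⇒ finds H finds H south ⇒ finds finds finds H south ⇒ finds finds finds mul S south ⇒ finds finds finds mul H this south ⇒ finds finds finds mul mul S this south ⇒ finds finds finds mul mul H H south this south ⇒ finds finds finds mul mul mul S H south this south ⇒ finds finds finds mul mul mul south H south this south ⇒ finds finds finds mul mul mul south finds H finds south this south ⇒ finds finds finds mul mul mul south finds finds H finds finds south this south ⇒ finds finds finds mul mul mul south finds finds finds finds finds south this south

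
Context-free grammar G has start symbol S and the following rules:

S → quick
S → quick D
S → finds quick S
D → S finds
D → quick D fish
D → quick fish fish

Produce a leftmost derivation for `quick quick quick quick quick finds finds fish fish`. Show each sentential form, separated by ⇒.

S ⇒ quick D ⇒ quick quick D fish ⇒ quick quick quick D fish fish ⇒ quick quick quick S finds fish fish ⇒ quick quick quick quick D finds fish fish ⇒ quick quick quick quick S finds finds fish fish ⇒ quick quick quick quick quick finds finds fish fish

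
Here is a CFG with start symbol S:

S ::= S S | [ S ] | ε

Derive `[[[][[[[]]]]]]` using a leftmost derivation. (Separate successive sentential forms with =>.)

S=>[S]=>[[S]]=>[[SS]]=>[[[S]S]]=>[[[]S]]=>[[[][S]]]=>[[[][[S]]]]=>[[[][[[S]]]]]=>[[[][[[[S]]]]]]=>[[[][[[[]]]]]]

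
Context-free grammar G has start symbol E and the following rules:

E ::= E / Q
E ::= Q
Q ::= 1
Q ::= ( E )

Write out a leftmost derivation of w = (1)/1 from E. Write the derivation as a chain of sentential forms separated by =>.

E => E/Q => Q/Q => (E)/Q => (Q)/Q => (1)/Q => (1)/1

E => E/Q   [E ::= E / Q]
E/Q => Q/Q   [E ::= Q]
Q/Q => (E)/Q   [Q ::= ( E )]
(E)/Q => (Q)/Q   [E ::= Q]
(Q)/Q => (1)/Q   [Q ::= 1]
(1)/Q => (1)/1   [Q ::= 1]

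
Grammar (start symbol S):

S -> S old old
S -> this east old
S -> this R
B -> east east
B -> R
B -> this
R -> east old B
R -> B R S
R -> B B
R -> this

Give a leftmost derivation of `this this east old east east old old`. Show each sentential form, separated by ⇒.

S ⇒ S old old   [S -> S old old]
S old old ⇒ this R old old   [S -> this R]
this R old old ⇒ this B B old old   [R -> B B]
this B B old old ⇒ this this B old old   [B -> this]
this this B old old ⇒ this this R old old   [B -> R]
this this R old old ⇒ this this east old B old old   [R -> east old B]
this this east old B old old ⇒ this this east old east east old old   [B -> east east]

S ⇒ S old old ⇒ this R old old ⇒ this B B old old ⇒ this this B old old ⇒ this this R old old ⇒ this this east old B old old ⇒ this this east old east east old old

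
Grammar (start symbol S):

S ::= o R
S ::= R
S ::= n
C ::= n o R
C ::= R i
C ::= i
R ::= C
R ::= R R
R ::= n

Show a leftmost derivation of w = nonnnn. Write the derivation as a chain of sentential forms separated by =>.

S => R   [S ::= R]
R => RR   [R ::= R R]
RR => RRR   [R ::= R R]
RRR => RRRR   [R ::= R R]
RRRR => CRRR   [R ::= C]
CRRR => noRRRR   [C ::= n o R]
noRRRR => nonRRR   [R ::= n]
nonRRR => nonnRR   [R ::= n]
nonnRR => nonnnR   [R ::= n]
nonnnR => nonnnn   [R ::= n]

S => R => RR => RRR => RRRR => CRRR => noRRRR => nonRRR => nonnRR => nonnnR => nonnnn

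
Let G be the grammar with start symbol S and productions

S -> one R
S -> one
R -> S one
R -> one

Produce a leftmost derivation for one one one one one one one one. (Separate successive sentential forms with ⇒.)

S ⇒ one R ⇒ one S one ⇒ one one R one ⇒ one one S one one ⇒ one one one R one one ⇒ one one one S one one one ⇒ one one one one R one one one ⇒ one one one one one one one one

S ⇒ one R   [S -> one R]
one R ⇒ one S one   [R -> S one]
one S one ⇒ one one R one   [S -> one R]
one one R one ⇒ one one S one one   [R -> S one]
one one S one one ⇒ one one one R one one   [S -> one R]
one one one R one one ⇒ one one one S one one one   [R -> S one]
one one one S one one one ⇒ one one one one R one one one   [S -> one R]
one one one one R one one one ⇒ one one one one one one one one   [R -> one]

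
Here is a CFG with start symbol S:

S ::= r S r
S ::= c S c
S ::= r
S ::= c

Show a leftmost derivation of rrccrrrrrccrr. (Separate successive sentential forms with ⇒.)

S⇒rSr⇒rrSrr⇒rrcScrr⇒rrccSccrr⇒rrccrSrccrr⇒rrccrrSrrccrr⇒rrccrrrrrccrr

S ⇒ rSr   [S ::= r S r]
rSr ⇒ rrSrr   [S ::= r S r]
rrSrr ⇒ rrcScrr   [S ::= c S c]
rrcScrr ⇒ rrccSccrr   [S ::= c S c]
rrccSccrr ⇒ rrccrSrccrr   [S ::= r S r]
rrccrSrccrr ⇒ rrccrrSrrccrr   [S ::= r S r]
rrccrrSrrccrr ⇒ rrccrrrrrccrr   [S ::= r]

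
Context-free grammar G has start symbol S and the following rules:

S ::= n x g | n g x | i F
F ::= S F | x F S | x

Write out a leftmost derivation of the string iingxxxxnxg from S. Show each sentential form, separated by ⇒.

S ⇒ iF ⇒ iSF ⇒ iiFF ⇒ iiSFF ⇒ iingxFF ⇒ iingxxF ⇒ iingxxxFS ⇒ iingxxxxS ⇒ iingxxxxnxg

S ⇒ iF   [S ::= i F]
iF ⇒ iSF   [F ::= S F]
iSF ⇒ iiFF   [S ::= i F]
iiFF ⇒ iiSFF   [F ::= S F]
iiSFF ⇒ iingxFF   [S ::= n g x]
iingxFF ⇒ iingxxF   [F ::= x]
iingxxF ⇒ iingxxxFS   [F ::= x F S]
iingxxxFS ⇒ iingxxxxS   [F ::= x]
iingxxxxS ⇒ iingxxxxnxg   [S ::= n x g]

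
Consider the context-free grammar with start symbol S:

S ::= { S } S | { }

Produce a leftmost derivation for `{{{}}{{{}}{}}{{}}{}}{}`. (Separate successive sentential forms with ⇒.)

S ⇒ {S}S ⇒ {{S}S}S ⇒ {{{}}S}S ⇒ {{{}}{S}S}S ⇒ {{{}}{{S}S}S}S ⇒ {{{}}{{{}}S}S}S ⇒ {{{}}{{{}}{}}S}S ⇒ {{{}}{{{}}{}}{S}S}S ⇒ {{{}}{{{}}{}}{{}}S}S ⇒ {{{}}{{{}}{}}{{}}{}}S ⇒ {{{}}{{{}}{}}{{}}{}}{}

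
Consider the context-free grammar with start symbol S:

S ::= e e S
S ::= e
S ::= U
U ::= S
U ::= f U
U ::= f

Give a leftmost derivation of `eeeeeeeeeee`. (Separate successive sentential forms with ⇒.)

S ⇒ eeS   [S ::= e e S]
eeS ⇒ eeeeS   [S ::= e e S]
eeeeS ⇒ eeeeeeS   [S ::= e e S]
eeeeeeS ⇒ eeeeeeeeS   [S ::= e e S]
eeeeeeeeS ⇒ eeeeeeeeeeS   [S ::= e e S]
eeeeeeeeeeS ⇒ eeeeeeeeeee   [S ::= e]

S ⇒ eeS ⇒ eeeeS ⇒ eeeeeeS ⇒ eeeeeeeeS ⇒ eeeeeeeeeeS ⇒ eeeeeeeeeee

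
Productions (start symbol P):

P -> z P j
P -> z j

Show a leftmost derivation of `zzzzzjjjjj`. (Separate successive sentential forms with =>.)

P => zPj => zzPjj => zzzPjjj => zzzzPjjjj => zzzzzjjjjj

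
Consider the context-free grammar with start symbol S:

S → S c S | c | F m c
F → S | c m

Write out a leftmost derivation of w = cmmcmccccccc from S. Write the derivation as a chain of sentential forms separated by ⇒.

S ⇒ ScS ⇒ ScScS ⇒ ScScScS ⇒ FmccScScS ⇒ SmccScScS ⇒ FmcmccScScS ⇒ cmmcmccScScS ⇒ cmmcmccccScS ⇒ cmmcmccccccS ⇒ cmmcmccccccc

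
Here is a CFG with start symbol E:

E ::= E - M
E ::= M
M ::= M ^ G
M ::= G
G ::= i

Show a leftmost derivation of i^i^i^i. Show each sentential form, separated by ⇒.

E ⇒ M ⇒ M^G ⇒ M^G^G ⇒ M^G^G^G ⇒ G^G^G^G ⇒ i^G^G^G ⇒ i^i^G^G ⇒ i^i^i^G ⇒ i^i^i^i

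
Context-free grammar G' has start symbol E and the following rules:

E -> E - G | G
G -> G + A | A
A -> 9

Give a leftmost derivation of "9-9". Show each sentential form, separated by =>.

E=>E-G=>G-G=>A-G=>9-G=>9-A=>9-9

E => E-G   [E -> E - G]
E-G => G-G   [E -> G]
G-G => A-G   [G -> A]
A-G => 9-G   [A -> 9]
9-G => 9-A   [G -> A]
9-A => 9-9   [A -> 9]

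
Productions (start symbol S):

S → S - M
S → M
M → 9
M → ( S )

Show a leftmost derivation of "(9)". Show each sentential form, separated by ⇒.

S ⇒ M   [S → M]
M ⇒ (S)   [M → ( S )]
(S) ⇒ (M)   [S → M]
(M) ⇒ (9)   [M → 9]

S ⇒ M ⇒ (S) ⇒ (M) ⇒ (9)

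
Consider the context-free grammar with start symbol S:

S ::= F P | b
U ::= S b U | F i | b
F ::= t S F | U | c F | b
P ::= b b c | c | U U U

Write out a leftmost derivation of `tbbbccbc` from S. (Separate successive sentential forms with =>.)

S=>FP=>tSFP=>tFPFP=>tUPFP=>tbPFP=>tbbbcFP=>tbbbccFP=>tbbbccbP=>tbbbccbc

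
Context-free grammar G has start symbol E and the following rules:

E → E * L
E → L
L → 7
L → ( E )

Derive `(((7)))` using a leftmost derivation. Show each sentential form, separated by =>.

E => L   [E → L]
L => (E)   [L → ( E )]
(E) => (L)   [E → L]
(L) => ((E))   [L → ( E )]
((E)) => ((L))   [E → L]
((L)) => (((E)))   [L → ( E )]
(((E))) => (((L)))   [E → L]
(((L))) => (((7)))   [L → 7]

E => L => (E) => (L) => ((E)) => ((L)) => (((E))) => (((L))) => (((7)))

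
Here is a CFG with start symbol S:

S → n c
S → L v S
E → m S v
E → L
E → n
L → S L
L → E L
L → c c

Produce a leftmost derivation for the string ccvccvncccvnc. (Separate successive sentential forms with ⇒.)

S⇒LvS⇒ccvS⇒ccvLvS⇒ccvSLvS⇒ccvLvSLvS⇒ccvccvSLvS⇒ccvccvncLvS⇒ccvccvncccvS⇒ccvccvncccvnc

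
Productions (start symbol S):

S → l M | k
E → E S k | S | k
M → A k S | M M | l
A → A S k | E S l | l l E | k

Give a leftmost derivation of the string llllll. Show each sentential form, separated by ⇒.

S ⇒ lM   [S → l M]
lM ⇒ lMM   [M → M M]
lMM ⇒ lMMM   [M → M M]
lMMM ⇒ lMMMM   [M → M M]
lMMMM ⇒ lMMMMM   [M → M M]
lMMMMM ⇒ llMMMM   [M → l]
llMMMM ⇒ lllMMM   [M → l]
lllMMM ⇒ llllMM   [M → l]
llllMM ⇒ lllllM   [M → l]
lllllM ⇒ llllll   [M → l]

S⇒lM⇒lMM⇒lMMM⇒lMMMM⇒lMMMMM⇒llMMMM⇒lllMMM⇒llllMM⇒lllllM⇒llllll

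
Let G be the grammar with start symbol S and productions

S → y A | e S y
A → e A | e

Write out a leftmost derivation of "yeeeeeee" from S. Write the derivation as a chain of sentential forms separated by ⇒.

S ⇒ yA   [S → y A]
yA ⇒ yeA   [A → e A]
yeA ⇒ yeeA   [A → e A]
yeeA ⇒ yeeeA   [A → e A]
yeeeA ⇒ yeeeeA   [A → e A]
yeeeeA ⇒ yeeeeeA   [A → e A]
yeeeeeA ⇒ yeeeeeeA   [A → e A]
yeeeeeeA ⇒ yeeeeeee   [A → e]

S ⇒ yA ⇒ yeA ⇒ yeeA ⇒ yeeeA ⇒ yeeeeA ⇒ yeeeeeA ⇒ yeeeeeeA ⇒ yeeeeeee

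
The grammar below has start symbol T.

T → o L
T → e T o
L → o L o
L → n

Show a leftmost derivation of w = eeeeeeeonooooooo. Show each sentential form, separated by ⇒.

T ⇒ eTo   [T → e T o]
eTo ⇒ eeToo   [T → e T o]
eeToo ⇒ eeeTooo   [T → e T o]
eeeTooo ⇒ eeeeToooo   [T → e T o]
eeeeToooo ⇒ eeeeeTooooo   [T → e T o]
eeeeeTooooo ⇒ eeeeeeToooooo   [T → e T o]
eeeeeeToooooo ⇒ eeeeeeeTooooooo   [T → e T o]
eeeeeeeTooooooo ⇒ eeeeeeeoLooooooo   [T → o L]
eeeeeeeoLooooooo ⇒ eeeeeeeonooooooo   [L → n]

T ⇒ eTo ⇒ eeToo ⇒ eeeTooo ⇒ eeeeToooo ⇒ eeeeeTooooo ⇒ eeeeeeToooooo ⇒ eeeeeeeTooooooo ⇒ eeeeeeeoLooooooo ⇒ eeeeeeeonooooooo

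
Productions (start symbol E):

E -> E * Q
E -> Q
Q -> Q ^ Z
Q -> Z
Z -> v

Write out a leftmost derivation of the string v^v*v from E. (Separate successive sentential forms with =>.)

E => E*Q   [E -> E * Q]
E*Q => Q*Q   [E -> Q]
Q*Q => Q^Z*Q   [Q -> Q ^ Z]
Q^Z*Q => Z^Z*Q   [Q -> Z]
Z^Z*Q => v^Z*Q   [Z -> v]
v^Z*Q => v^v*Q   [Z -> v]
v^v*Q => v^v*Z   [Q -> Z]
v^v*Z => v^v*v   [Z -> v]

E => E*Q => Q*Q => Q^Z*Q => Z^Z*Q => v^Z*Q => v^v*Q => v^v*Z => v^v*v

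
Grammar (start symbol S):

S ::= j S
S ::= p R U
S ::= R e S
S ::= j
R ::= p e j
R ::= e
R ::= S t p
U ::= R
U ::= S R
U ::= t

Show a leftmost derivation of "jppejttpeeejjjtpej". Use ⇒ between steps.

S⇒jS⇒jReS⇒jStpeS⇒jpRUtpeS⇒jppejUtpeS⇒jppejttpeS⇒jppejttpeReS⇒jppejttpeStpeS⇒jppejttpeReStpeS⇒jppejttpeeeStpeS⇒jppejttpeeejStpeS⇒jppejttpeeejjStpeS⇒jppejttpeeejjjtpeS⇒jppejttpeeejjjtpej

S ⇒ jS   [S ::= j S]
jS ⇒ jReS   [S ::= R e S]
jReS ⇒ jStpeS   [R ::= S t p]
jStpeS ⇒ jpRUtpeS   [S ::= p R U]
jpRUtpeS ⇒ jppejUtpeS   [R ::= p e j]
jppejUtpeS ⇒ jppejttpeS   [U ::= t]
jppejttpeS ⇒ jppejttpeReS   [S ::= R e S]
jppejttpeReS ⇒ jppejttpeStpeS   [R ::= S t p]
jppejttpeStpeS ⇒ jppejttpeReStpeS   [S ::= R e S]
jppejttpeReStpeS ⇒ jppejttpeeeStpeS   [R ::= e]
jppejttpeeeStpeS ⇒ jppejttpeeejStpeS   [S ::= j S]
jppejttpeeejStpeS ⇒ jppejttpeeejjStpeS   [S ::= j S]
jppejttpeeejjStpeS ⇒ jppejttpeeejjjtpeS   [S ::= j]
jppejttpeeejjjtpeS ⇒ jppejttpeeejjjtpej   [S ::= j]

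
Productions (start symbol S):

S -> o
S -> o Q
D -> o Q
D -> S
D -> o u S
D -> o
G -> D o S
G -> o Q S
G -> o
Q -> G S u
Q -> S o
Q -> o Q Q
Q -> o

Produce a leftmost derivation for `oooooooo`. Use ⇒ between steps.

S ⇒ oQ ⇒ ooQQ ⇒ oooQQQ ⇒ oooSoQQ ⇒ oooooQQ ⇒ ooooooQ ⇒ ooooooSo ⇒ oooooooo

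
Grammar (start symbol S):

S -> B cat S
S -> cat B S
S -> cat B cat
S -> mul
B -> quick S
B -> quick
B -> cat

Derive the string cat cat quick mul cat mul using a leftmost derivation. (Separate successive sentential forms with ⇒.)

S ⇒ B cat S   [S -> B cat S]
B cat S ⇒ cat cat S   [B -> cat]
cat cat S ⇒ cat cat B cat S   [S -> B cat S]
cat cat B cat S ⇒ cat cat quick S cat S   [B -> quick S]
cat cat quick S cat S ⇒ cat cat quick mul cat S   [S -> mul]
cat cat quick mul cat S ⇒ cat cat quick mul cat mul   [S -> mul]

S ⇒ B cat S ⇒ cat cat S ⇒ cat cat B cat S ⇒ cat cat quick S cat S ⇒ cat cat quick mul cat S ⇒ cat cat quick mul cat mul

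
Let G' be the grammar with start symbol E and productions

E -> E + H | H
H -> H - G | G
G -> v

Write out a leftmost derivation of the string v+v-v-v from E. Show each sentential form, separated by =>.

E => E+H => H+H => G+H => v+H => v+H-G => v+H-G-G => v+G-G-G => v+v-G-G => v+v-v-G => v+v-v-v

E => E+H   [E -> E + H]
E+H => H+H   [E -> H]
H+H => G+H   [H -> G]
G+H => v+H   [G -> v]
v+H => v+H-G   [H -> H - G]
v+H-G => v+H-G-G   [H -> H - G]
v+H-G-G => v+G-G-G   [H -> G]
v+G-G-G => v+v-G-G   [G -> v]
v+v-G-G => v+v-v-G   [G -> v]
v+v-v-G => v+v-v-v   [G -> v]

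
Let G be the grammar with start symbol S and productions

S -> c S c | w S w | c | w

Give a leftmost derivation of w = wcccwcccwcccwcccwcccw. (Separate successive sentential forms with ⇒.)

S ⇒ wSw ⇒ wcScw ⇒ wccSccw ⇒ wcccScccw ⇒ wcccwSwcccw ⇒ wcccwcScwcccw ⇒ wcccwccSccwcccw ⇒ wcccwcccScccwcccw ⇒ wcccwcccwSwcccwcccw ⇒ wcccwcccwcScwcccwcccw ⇒ wcccwcccwcccwcccwcccw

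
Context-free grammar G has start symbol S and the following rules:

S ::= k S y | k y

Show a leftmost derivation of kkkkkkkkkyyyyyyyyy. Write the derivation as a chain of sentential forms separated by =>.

S => kSy => kkSyy => kkkSyyy => kkkkSyyyy => kkkkkSyyyyy => kkkkkkSyyyyyy => kkkkkkkSyyyyyyy => kkkkkkkkSyyyyyyyy => kkkkkkkkkyyyyyyyyy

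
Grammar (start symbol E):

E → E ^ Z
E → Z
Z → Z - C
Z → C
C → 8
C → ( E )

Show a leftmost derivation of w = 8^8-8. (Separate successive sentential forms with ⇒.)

E ⇒ E^Z ⇒ Z^Z ⇒ C^Z ⇒ 8^Z ⇒ 8^Z-C ⇒ 8^C-C ⇒ 8^8-C ⇒ 8^8-8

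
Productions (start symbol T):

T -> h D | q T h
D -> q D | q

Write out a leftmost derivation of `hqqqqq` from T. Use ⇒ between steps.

T ⇒ hD   [T -> h D]
hD ⇒ hqD   [D -> q D]
hqD ⇒ hqqD   [D -> q D]
hqqD ⇒ hqqqD   [D -> q D]
hqqqD ⇒ hqqqqD   [D -> q D]
hqqqqD ⇒ hqqqqq   [D -> q]

T⇒hD⇒hqD⇒hqqD⇒hqqqD⇒hqqqqD⇒hqqqqq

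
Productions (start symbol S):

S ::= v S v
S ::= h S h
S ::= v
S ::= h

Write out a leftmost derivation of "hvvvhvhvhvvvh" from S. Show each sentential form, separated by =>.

S => hSh   [S ::= h S h]
hSh => hvSvh   [S ::= v S v]
hvSvh => hvvSvvh   [S ::= v S v]
hvvSvvh => hvvvSvvvh   [S ::= v S v]
hvvvSvvvh => hvvvhShvvvh   [S ::= h S h]
hvvvhShvvvh => hvvvhvSvhvvvh   [S ::= v S v]
hvvvhvSvhvvvh => hvvvhvhvhvvvh   [S ::= h]

S=>hSh=>hvSvh=>hvvSvvh=>hvvvSvvvh=>hvvvhShvvvh=>hvvvhvSvhvvvh=>hvvvhvhvhvvvh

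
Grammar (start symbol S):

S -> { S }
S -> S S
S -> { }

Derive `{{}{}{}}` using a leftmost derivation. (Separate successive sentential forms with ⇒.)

S ⇒ {S} ⇒ {SS} ⇒ {SSS} ⇒ {{}SS} ⇒ {{}{}S} ⇒ {{}{}{}}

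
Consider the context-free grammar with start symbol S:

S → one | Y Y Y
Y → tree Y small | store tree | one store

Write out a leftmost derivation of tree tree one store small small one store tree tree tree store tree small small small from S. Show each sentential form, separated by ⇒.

S ⇒ Y Y Y   [S → Y Y Y]
Y Y Y ⇒ tree Y small Y Y   [Y → tree Y small]
tree Y small Y Y ⇒ tree tree Y small small Y Y   [Y → tree Y small]
tree tree Y small small Y Y ⇒ tree tree one store small small Y Y   [Y → one store]
tree tree one store small small Y Y ⇒ tree tree one store small small one store Y   [Y → one store]
tree tree one store small small one store Y ⇒ tree tree one store small small one store tree Y small   [Y → tree Y small]
tree tree one store small small one store tree Y small ⇒ tree tree one store small small one store tree tree Y small small   [Y → tree Y small]
tree tree one store small small one store tree tree Y small small ⇒ tree tree one store small small one store tree tree tree Y small small small   [Y → tree Y small]
tree tree one store small small one store tree tree tree Y small small small ⇒ tree tree one store small small one store tree tree tree store tree small small small   [Y → store tree]

S ⇒ Y Y Y ⇒ tree Y small Y Y ⇒ tree tree Y small small Y Y ⇒ tree tree one store small small Y Y ⇒ tree tree one store small small one store Y ⇒ tree tree one store small small one store tree Y small ⇒ tree tree one store small small one store tree tree Y small small ⇒ tree tree one store small small one store tree tree tree Y small small small ⇒ tree tree one store small small one store tree tree tree store tree small small small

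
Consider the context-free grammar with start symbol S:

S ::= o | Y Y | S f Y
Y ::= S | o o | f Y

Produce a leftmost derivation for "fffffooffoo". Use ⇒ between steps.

S⇒YY⇒fYY⇒ffYY⇒fffYY⇒ffffYY⇒fffffYY⇒fffffooY⇒fffffoofY⇒fffffooffY⇒fffffooffoo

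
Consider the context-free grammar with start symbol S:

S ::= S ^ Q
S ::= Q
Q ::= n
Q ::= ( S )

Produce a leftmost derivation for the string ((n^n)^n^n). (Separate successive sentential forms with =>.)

S => Q => (S) => (S^Q) => (S^Q^Q) => (Q^Q^Q) => ((S)^Q^Q) => ((S^Q)^Q^Q) => ((Q^Q)^Q^Q) => ((n^Q)^Q^Q) => ((n^n)^Q^Q) => ((n^n)^n^Q) => ((n^n)^n^n)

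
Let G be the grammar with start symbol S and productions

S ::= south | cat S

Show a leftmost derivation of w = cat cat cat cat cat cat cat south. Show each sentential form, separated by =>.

S => cat S => cat cat S => cat cat cat S => cat cat cat cat S => cat cat cat cat cat S => cat cat cat cat cat cat S => cat cat cat cat cat cat cat S => cat cat cat cat cat cat cat south

S => cat S   [S ::= cat S]
cat S => cat cat S   [S ::= cat S]
cat cat S => cat cat cat S   [S ::= cat S]
cat cat cat S => cat cat cat cat S   [S ::= cat S]
cat cat cat cat S => cat cat cat cat cat S   [S ::= cat S]
cat cat cat cat cat S => cat cat cat cat cat cat S   [S ::= cat S]
cat cat cat cat cat cat S => cat cat cat cat cat cat cat S   [S ::= cat S]
cat cat cat cat cat cat cat S => cat cat cat cat cat cat cat south   [S ::= south]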